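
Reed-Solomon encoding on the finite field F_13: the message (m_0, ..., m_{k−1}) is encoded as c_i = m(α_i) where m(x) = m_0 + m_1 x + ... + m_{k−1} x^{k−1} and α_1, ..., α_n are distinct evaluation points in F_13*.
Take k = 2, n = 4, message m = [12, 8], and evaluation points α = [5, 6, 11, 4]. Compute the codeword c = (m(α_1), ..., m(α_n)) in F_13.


c = [0, 8, 9, 5]

Message polynomial: m(x) = 12 + 8·x (mod 13).
For each evaluation point α_i, compute m(α_i) mod 13:
  α_1 = 5: Horner steps 8 → 0, so m(5) = 0.
  α_2 = 6: Horner steps 8 → 8, so m(6) = 8.
  α_3 = 11: Horner steps 8 → 9, so m(11) = 9.
  α_4 = 4: Horner steps 8 → 5, so m(4) = 5.
Codeword c = [0, 8, 9, 5] ∈ F_13^4.


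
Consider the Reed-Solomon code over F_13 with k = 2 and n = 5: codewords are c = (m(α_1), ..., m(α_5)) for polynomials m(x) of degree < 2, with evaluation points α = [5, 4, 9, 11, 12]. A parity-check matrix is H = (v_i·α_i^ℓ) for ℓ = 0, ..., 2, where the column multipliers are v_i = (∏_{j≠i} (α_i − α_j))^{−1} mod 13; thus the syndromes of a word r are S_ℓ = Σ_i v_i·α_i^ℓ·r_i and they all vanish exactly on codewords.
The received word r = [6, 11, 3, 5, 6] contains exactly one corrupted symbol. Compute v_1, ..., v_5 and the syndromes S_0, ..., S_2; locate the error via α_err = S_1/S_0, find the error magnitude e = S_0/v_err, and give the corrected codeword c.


S = (7, 9, 6), error at position 1, error magnitude e = 7, c = [12, 11, 3, 5, 6].

Step 1: column multipliers v_i = (∏_{j≠i}(α_i − α_j))^{−1} mod 13.
  i = 1 (α = 5): (5−4)(5−9)(5−11)(5−12) = 1·(−4)·(−6)·(−7) = −168 ≡ 1, so v_1 = 1^{−1} = 1 (mod 13).
  i = 2 (α = 4): (4−5)(4−9)(4−11)(4−12) = (−1)·(−5)·(−7)·(−8) = 280 ≡ 7, so v_2 = 7^{−1} = 2 (mod 13).
  i = 3 (α = 9): (9−5)(9−4)(9−11)(9−12) = 4·5·(−2)·(−3) = 120 ≡ 3, so v_3 = 3^{−1} = 9 (mod 13).
  i = 4 (α = 11): (11−5)(11−4)(11−9)(11−12) = 6·7·2·(−1) = −84 ≡ 7, so v_4 = 7^{−1} = 2 (mod 13).
  i = 5 (α = 12): (12−5)(12−4)(12−9)(12−11) = 7·8·3·1 = 168 ≡ 12, so v_5 = 12^{−1} = 12 (mod 13).
  v = [1, 2, 9, 2, 12].
Step 2: syndromes of r = [6, 11, 3, 5, 6] (all sums mod 13).
  S_0 = Σ v_i r_i = 1·6 + 2·11 + 9·3 + 2·5 + 12·6 = 137 ≡ 7.
  S_1 = Σ v_i α_i r_i = 1·5·6 + 2·4·11 + 9·9·3 + 2·11·5 + 12·12·6 = 1335 ≡ 9.
  α_i^2 mod 13 = [12, 3, 3, 4, 1].
  S_2 = Σ v_i α_i^2 r_i = 1·12·6 + 2·3·11 + 9·3·3 + 2·4·5 + 12·1·6 = 331 ≡ 6.
  S = (7, 9, 6) ≠ 0, so r is not a codeword (an error is present).
Step 3: locate the error. For a single error e at position i, S_ℓ = v_i·e·α_i^ℓ, so α_err = S_1/S_0.
  S_0^{−1} = 7^{−1} = 2 (mod 13), so α_err = 9·2 = 18 ≡ 5 = α_1. Error position i = 1.
  Consistency check: S_2/S_1 = 6·3 = 18 ≡ 5 = α_err ✓ (single-error assumption holds).
Step 4: error magnitude e = S_0/v_1 = S_0·∏_{j≠1}(α_1 − α_j) = 7·1 = 7 ≡ 7 (mod 13).
Step 5: correct position 1: c_1 = r_1 − e = 6 − 7 ≡ 12 (mod 13). Hence c = [12, 11, 3, 5, 6].
  Check: interpolating c through the α_i gives m(x) = 7 + 1·x (degree < 2) with m(α_i) = c_i for every i, so c is indeed a codeword.


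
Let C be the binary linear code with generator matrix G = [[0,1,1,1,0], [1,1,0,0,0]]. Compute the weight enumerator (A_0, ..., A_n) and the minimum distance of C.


Weight distribution: A_0 = 1, A_2 = 1, A_3 = 2. Minimum distance d = 2.

Enumerate all 2^2 = 4 messages m ∈ F_2^2.
For each, compute codeword c = mG in F_2^5, then tally its weight.
  m = 00 → c = 00000, weight = 0.
  m = 10 → c = 01110, weight = 3.
  m = 01 → c = 11000, weight = 2.
  m = 11 → c = 10110, weight = 3.
Tally weights:
  weight 0: 1 codewords.
  weight 2: 1 codewords.
  weight 3: 2 codewords.
Minimum distance d = smallest w > 0 with A_w > 0 = 2.
Sanity: Σ A_w = 4 = 2^2 = 4 ✓.


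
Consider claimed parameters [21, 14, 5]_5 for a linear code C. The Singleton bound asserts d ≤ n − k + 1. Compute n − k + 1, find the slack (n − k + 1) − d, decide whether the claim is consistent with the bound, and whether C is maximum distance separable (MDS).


Singleton RHS = n − k + 1 = 8, slack = 3, bound satisfied, not MDS.

Singleton bound: d ≤ n − k + 1.
Here n = 21, k = 14, so n − k + 1 = 8.
Given d = 5, check d ≤ 8: YES.
Slack = (n − k + 1) − d = 3.
The code is NOT MDS (slack = 3 > 0).
Description: the claimed parameters are [21, 14, 5]_5; such a code would be non-MDS.


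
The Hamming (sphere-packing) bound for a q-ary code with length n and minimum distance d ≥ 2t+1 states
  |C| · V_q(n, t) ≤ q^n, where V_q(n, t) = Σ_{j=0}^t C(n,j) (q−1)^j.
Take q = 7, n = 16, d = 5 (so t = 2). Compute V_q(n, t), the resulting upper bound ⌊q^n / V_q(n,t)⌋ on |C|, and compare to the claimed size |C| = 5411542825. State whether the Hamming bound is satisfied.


V_q(n, t) = 4417, q^n = 33232930569601, Hamming bound = 7523869270, |C| = 5411542825 ≤ bound (satisfied).

Step 1: Compute V_q(n, t) = Σ_{j=0}^2 C(n, j) (q−1)^j.
  j = 0: C(16,0)·(6)^0 = 1·1 = 1.
  j = 1: C(16,1)·(6)^1 = 16·6 = 96.
  j = 2: C(16,2)·(6)^2 = 120·36 = 4320.
  V_q(n, t) = 1 + 96 + 4320 = 4417.
Step 2: q^n = 7^16 = 33232930569601.
Step 3: Hamming bound ⌊q^n / V_q(n,t)⌋ = ⌊33232930569601/4417⌋ = 7523869270.
Step 4: Compare |C| = 5411542825 to 7523869270: satisfied.
The claimed |C| lies below the Hamming bound.


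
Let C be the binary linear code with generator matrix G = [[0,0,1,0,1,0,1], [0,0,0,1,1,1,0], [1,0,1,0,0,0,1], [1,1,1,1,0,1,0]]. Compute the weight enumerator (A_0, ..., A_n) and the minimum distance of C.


Weight distribution: A_0 = 1, A_2 = 2, A_3 = 6, A_4 = 3, A_5 = 2, A_6 = 2. Minimum distance d = 2.

Enumerate all 2^4 = 16 messages m ∈ F_2^4.
For each, compute codeword c = mG in F_2^7, then tally its weight.
  m = 0000 → c = 0000000, weight = 0.
  m = 1000 → c = 0010101, weight = 3.
  m = 0100 → c = 0001110, weight = 3.
  m = 1100 → c = 0011011, weight = 4.
  m = 0010 → c = 1010001, weight = 3.
  m = 1010 → c = 1000100, weight = 2.
  m = 0110 → c = 1011111, weight = 6.
  m = 1110 → c = 1001010, weight = 3.
  m = 0001 → c = 1111010, weight = 5.
  m = 1001 → c = 1101111, weight = 6.
  m = 0101 → c = 1110100, weight = 4.
  m = 1101 → c = 1100001, weight = 3.
  m = 0011 → c = 0101011, weight = 4.
  m = 1011 → c = 0111110, weight = 5.
  m = 0111 → c = 0100101, weight = 3.
  m = 1111 → c = 0110000, weight = 2.
Tally weights:
  weight 0: 1 codewords.
  weight 2: 2 codewords.
  weight 3: 6 codewords.
  weight 4: 3 codewords.
  weight 5: 2 codewords.
  weight 6: 2 codewords.
Minimum distance d = smallest w > 0 with A_w > 0 = 2.
Sanity: Σ A_w = 16 = 2^4 = 16 ✓.


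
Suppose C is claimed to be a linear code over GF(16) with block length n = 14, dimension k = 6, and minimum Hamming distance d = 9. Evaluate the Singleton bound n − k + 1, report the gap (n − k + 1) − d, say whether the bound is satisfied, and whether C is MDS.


Singleton RHS = n − k + 1 = 9, slack = 0, bound satisfied, MDS.

Singleton bound: d ≤ n − k + 1.
Here n = 14, k = 6, so n − k + 1 = 9.
Given d = 9, check d ≤ 9: YES.
Slack = (n − k + 1) − d = 0.
The code is MDS (slack = 0).
Description: the claimed parameters are [14, 6, 9]_16; such a code would be MDS (meets Singleton bound).


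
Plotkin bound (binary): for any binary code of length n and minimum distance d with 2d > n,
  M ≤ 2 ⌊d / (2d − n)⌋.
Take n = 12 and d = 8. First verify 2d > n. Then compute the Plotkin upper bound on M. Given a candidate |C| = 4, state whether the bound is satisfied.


Plotkin bound M ≤ 4; given |C| = 4 ≤ bound (satisfied).

Check applicability: 2d = 16, n = 12.
2d − n = 4 > 0, so Plotkin applies.
Compute d/(2d−n) = 8/4 ≈ 2.0000.
⌊d/(2d−n)⌋ = 2.
Plotkin bound: M ≤ 2·2 = 4.
Given |C| = 4, check: satisfied.
This |C| is at the Plotkin bound.


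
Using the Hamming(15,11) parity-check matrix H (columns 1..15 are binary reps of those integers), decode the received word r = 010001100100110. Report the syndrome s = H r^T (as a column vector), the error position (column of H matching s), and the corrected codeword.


s = (1, 0, 1, 0)^T, error position = 10, corrected codeword c = 010001100000110

Compute s = H r^T mod 2 one row at a time:
  s_1 = 0 + 0 + 1 + 0 + 0 + 1 + 1 + 0 = 3 ≡ 1 (mod 2).
  s_2 = 0 + 0 + 1 + 1 + 0 + 1 + 1 + 0 = 4 ≡ 0 (mod 2).
  s_3 = 1 + 0 + 1 + 1 + 1 + 0 + 1 + 0 = 5 ≡ 1 (mod 2).
  s_4 = 0 + 0 + 0 + 1 + 0 + 0 + 1 + 0 = 2 ≡ 0 (mod 2).
s = (1, 0, 1, 0)^T — this equals column 10 of H (binary 1010), so error is at position 10.
Correct: flip bit 10 of r = 010001100100110 to get c = 010001100000110.


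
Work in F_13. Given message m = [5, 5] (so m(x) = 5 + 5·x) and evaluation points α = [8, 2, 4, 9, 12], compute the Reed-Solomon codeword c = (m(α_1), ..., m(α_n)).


c = [6, 2, 12, 11, 0]

Message polynomial: m(x) = 5 + 5·x (mod 13).
For each evaluation point α_i, compute m(α_i) mod 13:
  α_1 = 8: Horner steps 5 → 6, so m(8) = 6.
  α_2 = 2: Horner steps 5 → 2, so m(2) = 2.
  α_3 = 4: Horner steps 5 → 12, so m(4) = 12.
  α_4 = 9: Horner steps 5 → 11, so m(9) = 11.
  α_5 = 12: Horner steps 5 → 0, so m(12) = 0.
Codeword c = [6, 2, 12, 11, 0] ∈ F_13^5.


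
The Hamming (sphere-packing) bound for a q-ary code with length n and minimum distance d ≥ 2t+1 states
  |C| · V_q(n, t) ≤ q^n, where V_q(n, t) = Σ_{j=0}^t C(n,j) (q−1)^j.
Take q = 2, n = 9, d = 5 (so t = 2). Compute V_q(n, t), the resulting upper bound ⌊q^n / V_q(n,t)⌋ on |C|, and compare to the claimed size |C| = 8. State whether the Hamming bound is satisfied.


V_q(n, t) = 46, q^n = 512, Hamming bound = 11, |C| = 8 ≤ bound (satisfied).

Step 1: Compute V_q(n, t) = Σ_{j=0}^2 C(n, j) (q−1)^j.
  j = 0: C(9,0)·(1)^0 = 1·1 = 1.
  j = 1: C(9,1)·(1)^1 = 9·1 = 9.
  j = 2: C(9,2)·(1)^2 = 36·1 = 36.
  V_q(n, t) = 1 + 9 + 36 = 46.
Step 2: q^n = 2^9 = 512.
Step 3: Hamming bound ⌊q^n / V_q(n,t)⌋ = ⌊512/46⌋ = 11.
Step 4: Compare |C| = 8 to 11: satisfied.
The claimed |C| lies below the Hamming bound.


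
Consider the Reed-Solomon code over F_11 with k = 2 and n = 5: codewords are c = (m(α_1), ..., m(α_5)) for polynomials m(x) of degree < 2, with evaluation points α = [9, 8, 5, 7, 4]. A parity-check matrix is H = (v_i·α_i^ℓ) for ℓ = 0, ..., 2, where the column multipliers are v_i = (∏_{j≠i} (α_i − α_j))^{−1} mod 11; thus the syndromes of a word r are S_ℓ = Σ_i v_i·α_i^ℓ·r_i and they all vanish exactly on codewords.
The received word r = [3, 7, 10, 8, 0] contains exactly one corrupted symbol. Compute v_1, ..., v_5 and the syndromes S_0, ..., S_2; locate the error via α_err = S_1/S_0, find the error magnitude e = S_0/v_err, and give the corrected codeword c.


S = (9, 4, 3), error at position 1, error magnitude e = 8, c = [6, 7, 10, 8, 0].

Step 1: column multipliers v_i = (∏_{j≠i}(α_i − α_j))^{−1} mod 11.
  i = 1 (α = 9): (9−8)(9−5)(9−7)(9−4) = 1·4·2·5 = 40 ≡ 7, so v_1 = 7^{−1} = 8 (mod 11).
  i = 2 (α = 8): (8−9)(8−5)(8−7)(8−4) = (−1)·3·1·4 = −12 ≡ 10, so v_2 = 10^{−1} = 10 (mod 11).
  i = 3 (α = 5): (5−9)(5−8)(5−7)(5−4) = (−4)·(−3)·(−2)·1 = −24 ≡ 9, so v_3 = 9^{−1} = 5 (mod 11).
  i = 4 (α = 7): (7−9)(7−8)(7−5)(7−4) = (−2)·(−1)·2·3 = 12 ≡ 1, so v_4 = 1^{−1} = 1 (mod 11).
  i = 5 (α = 4): (4−9)(4−8)(4−5)(4−7) = (−5)·(−4)·(−1)·(−3) = 60 ≡ 5, so v_5 = 5^{−1} = 9 (mod 11).
  v = [8, 10, 5, 1, 9].
Step 2: syndromes of r = [3, 7, 10, 8, 0] (all sums mod 11).
  S_0 = Σ v_i r_i = 8·3 + 10·7 + 5·10 + 1·8 + 9·0 = 152 ≡ 9.
  S_1 = Σ v_i α_i r_i = 8·9·3 + 10·8·7 + 5·5·10 + 1·7·8 + 9·4·0 = 1082 ≡ 4.
  α_i^2 mod 11 = [4, 9, 3, 5, 5].
  S_2 = Σ v_i α_i^2 r_i = 8·4·3 + 10·9·7 + 5·3·10 + 1·5·8 + 9·5·0 = 916 ≡ 3.
  S = (9, 4, 3) ≠ 0, so r is not a codeword (an error is present).
Step 3: locate the error. For a single error e at position i, S_ℓ = v_i·e·α_i^ℓ, so α_err = S_1/S_0.
  S_0^{−1} = 9^{−1} = 5 (mod 11), so α_err = 4·5 = 20 ≡ 9 = α_1. Error position i = 1.
  Consistency check: S_2/S_1 = 3·3 = 9 ≡ 9 = α_err ✓ (single-error assumption holds).
Step 4: error magnitude e = S_0/v_1 = S_0·∏_{j≠1}(α_1 − α_j) = 9·7 = 63 ≡ 8 (mod 11).
Step 5: correct position 1: c_1 = r_1 − e = 3 − 8 ≡ 6 (mod 11). Hence c = [6, 7, 10, 8, 0].
  Check: interpolating c through the α_i gives m(x) = 4 + 10·x (degree < 2) with m(α_i) = c_i for every i, so c is indeed a codeword.


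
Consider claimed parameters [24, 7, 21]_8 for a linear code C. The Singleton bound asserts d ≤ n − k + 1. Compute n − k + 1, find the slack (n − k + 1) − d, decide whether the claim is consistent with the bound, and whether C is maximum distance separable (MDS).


Singleton RHS = n − k + 1 = 18, slack = -3, bound violated (no such code; not MDS).

Singleton bound: d ≤ n − k + 1.
Here n = 24, k = 7, so n − k + 1 = 18.
Given d = 21, check d ≤ 18: NO.
Slack = (n − k + 1) − d = -3.
The slack is negative: d = 21 exceeds n − k + 1 = 18 by 3, so the Singleton bound is violated and no linear [24, 7, 21]_8 code can exist. In particular it is not MDS (MDS requires d = n − k + 1 exactly).
Description: the claimed parameters are [24, 7, 21]_8; such a code would be impossible (violates the Singleton bound).


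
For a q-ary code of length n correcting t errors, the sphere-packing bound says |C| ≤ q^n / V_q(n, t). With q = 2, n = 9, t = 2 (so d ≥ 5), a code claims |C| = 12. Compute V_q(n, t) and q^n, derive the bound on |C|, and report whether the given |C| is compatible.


V_q(n, t) = 46, q^n = 512, Hamming bound = 11, |C| = 12 > bound (violated).

Step 1: Compute V_q(n, t) = Σ_{j=0}^2 C(n, j) (q−1)^j.
  j = 0: C(9,0)·(1)^0 = 1·1 = 1.
  j = 1: C(9,1)·(1)^1 = 9·1 = 9.
  j = 2: C(9,2)·(1)^2 = 36·1 = 36.
  V_q(n, t) = 1 + 9 + 36 = 46.
Step 2: q^n = 2^9 = 512.
Step 3: Hamming bound ⌊q^n / V_q(n,t)⌋ = ⌊512/46⌋ = 11.
Step 4: Compare |C| = 12 to 11: violated.
The claimed |C| lies above the Hamming bound, so no 2-ary code of length 9 with d ≥ 5 can have 12 codewords.


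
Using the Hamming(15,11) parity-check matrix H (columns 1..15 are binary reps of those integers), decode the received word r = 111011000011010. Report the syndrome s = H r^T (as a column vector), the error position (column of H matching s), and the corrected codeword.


s = (1, 0, 1, 0)^T, error position = 10, corrected codeword c = 111011000111010

Compute s = H r^T mod 2 one row at a time:
  s_1 = 0 + 0 + 0 + 1 + 1 + 0 + 1 + 0 = 3 ≡ 1 (mod 2).
  s_2 = 0 + 1 + 1 + 0 + 1 + 0 + 1 + 0 = 4 ≡ 0 (mod 2).
  s_3 = 1 + 1 + 1 + 0 + 0 + 1 + 1 + 0 = 5 ≡ 1 (mod 2).
  s_4 = 1 + 1 + 1 + 0 + 0 + 1 + 0 + 0 = 4 ≡ 0 (mod 2).
s = (1, 0, 1, 0)^T — this equals column 10 of H (binary 1010), so error is at position 10.
Correct: flip bit 10 of r = 111011000011010 to get c = 111011000111010.


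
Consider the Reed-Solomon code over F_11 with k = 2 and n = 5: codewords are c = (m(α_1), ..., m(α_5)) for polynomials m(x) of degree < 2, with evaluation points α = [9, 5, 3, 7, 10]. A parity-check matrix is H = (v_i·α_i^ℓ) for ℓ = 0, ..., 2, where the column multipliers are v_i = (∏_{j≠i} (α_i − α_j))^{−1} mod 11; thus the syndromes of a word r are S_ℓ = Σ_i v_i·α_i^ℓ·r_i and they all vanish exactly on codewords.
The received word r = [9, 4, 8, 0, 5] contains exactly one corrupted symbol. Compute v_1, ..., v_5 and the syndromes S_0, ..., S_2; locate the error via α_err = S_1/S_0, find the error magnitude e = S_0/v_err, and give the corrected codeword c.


S = (5, 1, 9), error at position 1, error magnitude e = 2, c = [7, 4, 8, 0, 5].

Step 1: column multipliers v_i = (∏_{j≠i}(α_i − α_j))^{−1} mod 11.
  i = 1 (α = 9): (9−5)(9−3)(9−7)(9−10) = 4·6·2·(−1) = −48 ≡ 7, so v_1 = 7^{−1} = 8 (mod 11).
  i = 2 (α = 5): (5−9)(5−3)(5−7)(5−10) = (−4)·2·(−2)·(−5) = −80 ≡ 8, so v_2 = 8^{−1} = 7 (mod 11).
  i = 3 (α = 3): (3−9)(3−5)(3−7)(3−10) = (−6)·(−2)·(−4)·(−7) = 336 ≡ 6, so v_3 = 6^{−1} = 2 (mod 11).
  i = 4 (α = 7): (7−9)(7−5)(7−3)(7−10) = (−2)·2·4·(−3) = 48 ≡ 4, so v_4 = 4^{−1} = 3 (mod 11).
  i = 5 (α = 10): (10−9)(10−5)(10−3)(10−7) = 1·5·7·3 = 105 ≡ 6, so v_5 = 6^{−1} = 2 (mod 11).
  v = [8, 7, 2, 3, 2].
Step 2: syndromes of r = [9, 4, 8, 0, 5] (all sums mod 11).
  S_0 = Σ v_i r_i = 8·9 + 7·4 + 2·8 + 3·0 + 2·5 = 126 ≡ 5.
  S_1 = Σ v_i α_i r_i = 8·9·9 + 7·5·4 + 2·3·8 + 3·7·0 + 2·10·5 = 936 ≡ 1.
  α_i^2 mod 11 = [4, 3, 9, 5, 1].
  S_2 = Σ v_i α_i^2 r_i = 8·4·9 + 7·3·4 + 2·9·8 + 3·5·0 + 2·1·5 = 526 ≡ 9.
  S = (5, 1, 9) ≠ 0, so r is not a codeword (an error is present).
Step 3: locate the error. For a single error e at position i, S_ℓ = v_i·e·α_i^ℓ, so α_err = S_1/S_0.
  S_0^{−1} = 5^{−1} = 9 (mod 11), so α_err = 1·9 = 9 ≡ 9 = α_1. Error position i = 1.
  Consistency check: S_2/S_1 = 9·1 = 9 ≡ 9 = α_err ✓ (single-error assumption holds).
Step 4: error magnitude e = S_0/v_1 = S_0·∏_{j≠1}(α_1 − α_j) = 5·7 = 35 ≡ 2 (mod 11).
Step 5: correct position 1: c_1 = r_1 − e = 9 − 2 ≡ 7 (mod 11). Hence c = [7, 4, 8, 0, 5].
  Check: interpolating c through the α_i gives m(x) = 3 + 9·x (degree < 2) with m(α_i) = c_i for every i, so c is indeed a codeword.


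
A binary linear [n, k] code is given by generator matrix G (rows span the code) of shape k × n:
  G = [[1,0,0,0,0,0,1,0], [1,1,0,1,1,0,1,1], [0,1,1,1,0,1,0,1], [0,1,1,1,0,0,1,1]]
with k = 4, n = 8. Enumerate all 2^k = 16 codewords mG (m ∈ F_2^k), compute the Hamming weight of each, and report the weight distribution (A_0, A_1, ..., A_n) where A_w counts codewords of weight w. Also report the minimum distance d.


Weight distribution: A_0 = 1, A_2 = 3, A_3 = 3, A_4 = 1, A_5 = 4, A_6 = 3, A_7 = 1. Minimum distance d = 2.

Enumerate all 2^4 = 16 messages m ∈ F_2^4.
For each, compute codeword c = mG in F_2^8, then tally its weight.
  m = 0000 → c = 00000000, weight = 0.
  m = 1000 → c = 10000010, weight = 2.
  m = 0100 → c = 11011011, weight = 6.
  m = 1100 → c = 01011001, weight = 4.
  m = 0010 → c = 01110101, weight = 5.
  m = 1010 → c = 11110111, weight = 7.
  m = 0110 → c = 10101110, weight = 5.
  m = 1110 → c = 00101100, weight = 3.
  m = 0001 → c = 01110011, weight = 5.
  m = 1001 → c = 11110001, weight = 5.
  m = 0101 → c = 10101000, weight = 3.
  m = 1101 → c = 00101010, weight = 3.
  m = 0011 → c = 00000110, weight = 2.
  m = 1011 → c = 10000100, weight = 2.
  m = 0111 → c = 11011101, weight = 6.
  m = 1111 → c = 01011111, weight = 6.
Tally weights:
  weight 0: 1 codewords.
  weight 2: 3 codewords.
  weight 3: 3 codewords.
  weight 4: 1 codewords.
  weight 5: 4 codewords.
  weight 6: 3 codewords.
  weight 7: 1 codewords.
Minimum distance d = smallest w > 0 with A_w > 0 = 2.
Sanity: Σ A_w = 16 = 2^4 = 16 ✓.


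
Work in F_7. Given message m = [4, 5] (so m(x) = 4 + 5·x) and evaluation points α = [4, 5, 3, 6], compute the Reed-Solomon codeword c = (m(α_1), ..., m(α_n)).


c = [3, 1, 5, 6]

Message polynomial: m(x) = 4 + 5·x (mod 7).
For each evaluation point α_i, compute m(α_i) mod 7:
  α_1 = 4: Horner steps 5 → 3, so m(4) = 3.
  α_2 = 5: Horner steps 5 → 1, so m(5) = 1.
  α_3 = 3: Horner steps 5 → 5, so m(3) = 5.
  α_4 = 6: Horner steps 5 → 6, so m(6) = 6.
Codeword c = [3, 1, 5, 6] ∈ F_7^4.


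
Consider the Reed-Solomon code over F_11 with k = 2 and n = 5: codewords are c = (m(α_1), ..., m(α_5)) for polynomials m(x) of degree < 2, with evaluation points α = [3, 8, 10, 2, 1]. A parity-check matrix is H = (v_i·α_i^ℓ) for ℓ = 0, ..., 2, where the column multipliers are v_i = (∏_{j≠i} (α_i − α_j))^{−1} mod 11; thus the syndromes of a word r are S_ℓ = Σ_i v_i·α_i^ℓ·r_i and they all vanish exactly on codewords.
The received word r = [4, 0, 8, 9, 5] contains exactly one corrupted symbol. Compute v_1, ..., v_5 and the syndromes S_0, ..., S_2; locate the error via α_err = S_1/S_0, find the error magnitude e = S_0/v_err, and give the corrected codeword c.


S = (6, 7, 10), error at position 1, error magnitude e = 2, c = [2, 0, 8, 9, 5].

Step 1: column multipliers v_i = (∏_{j≠i}(α_i − α_j))^{−1} mod 11.
  i = 1 (α = 3): (3−8)(3−10)(3−2)(3−1) = (−5)·(−7)·1·2 = 70 ≡ 4, so v_1 = 4^{−1} = 3 (mod 11).
  i = 2 (α = 8): (8−3)(8−10)(8−2)(8−1) = 5·(−2)·6·7 = −420 ≡ 9, so v_2 = 9^{−1} = 5 (mod 11).
  i = 3 (α = 10): (10−3)(10−8)(10−2)(10−1) = 7·2·8·9 = 1008 ≡ 7, so v_3 = 7^{−1} = 8 (mod 11).
  i = 4 (α = 2): (2−3)(2−8)(2−10)(2−1) = (−1)·(−6)·(−8)·1 = −48 ≡ 7, so v_4 = 7^{−1} = 8 (mod 11).
  i = 5 (α = 1): (1−3)(1−8)(1−10)(1−2) = (−2)·(−7)·(−9)·(−1) = 126 ≡ 5, so v_5 = 5^{−1} = 9 (mod 11).
  v = [3, 5, 8, 8, 9].
Step 2: syndromes of r = [4, 0, 8, 9, 5] (all sums mod 11).
  S_0 = Σ v_i r_i = 3·4 + 5·0 + 8·8 + 8·9 + 9·5 = 193 ≡ 6.
  S_1 = Σ v_i α_i r_i = 3·3·4 + 5·8·0 + 8·10·8 + 8·2·9 + 9·1·5 = 865 ≡ 7.
  α_i^2 mod 11 = [9, 9, 1, 4, 1].
  S_2 = Σ v_i α_i^2 r_i = 3·9·4 + 5·9·0 + 8·1·8 + 8·4·9 + 9·1·5 = 505 ≡ 10.
  S = (6, 7, 10) ≠ 0, so r is not a codeword (an error is present).
Step 3: locate the error. For a single error e at position i, S_ℓ = v_i·e·α_i^ℓ, so α_err = S_1/S_0.
  S_0^{−1} = 6^{−1} = 2 (mod 11), so α_err = 7·2 = 14 ≡ 3 = α_1. Error position i = 1.
  Consistency check: S_2/S_1 = 10·8 = 80 ≡ 3 = α_err ✓ (single-error assumption holds).
Step 4: error magnitude e = S_0/v_1 = S_0·∏_{j≠1}(α_1 − α_j) = 6·4 = 24 ≡ 2 (mod 11).
Step 5: correct position 1: c_1 = r_1 − e = 4 − 2 ≡ 2 (mod 11). Hence c = [2, 0, 8, 9, 5].
  Check: interpolating c through the α_i gives m(x) = 1 + 4·x (degree < 2) with m(α_i) = c_i for every i, so c is indeed a codeword.


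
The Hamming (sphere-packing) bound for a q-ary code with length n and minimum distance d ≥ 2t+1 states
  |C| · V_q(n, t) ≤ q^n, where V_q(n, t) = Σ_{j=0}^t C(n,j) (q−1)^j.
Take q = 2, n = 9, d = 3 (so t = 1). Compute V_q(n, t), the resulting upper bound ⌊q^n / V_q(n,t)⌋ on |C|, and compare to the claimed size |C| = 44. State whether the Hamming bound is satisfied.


V_q(n, t) = 10, q^n = 512, Hamming bound = 51, |C| = 44 ≤ bound (satisfied).

Step 1: Compute V_q(n, t) = Σ_{j=0}^1 C(n, j) (q−1)^j.
  j = 0: C(9,0)·(1)^0 = 1·1 = 1.
  j = 1: C(9,1)·(1)^1 = 9·1 = 9.
  V_q(n, t) = 1 + 9 = 10.
Step 2: q^n = 2^9 = 512.
Step 3: Hamming bound ⌊q^n / V_q(n,t)⌋ = ⌊512/10⌋ = 51.
Step 4: Compare |C| = 44 to 51: satisfied.
The claimed |C| lies below the Hamming bound.


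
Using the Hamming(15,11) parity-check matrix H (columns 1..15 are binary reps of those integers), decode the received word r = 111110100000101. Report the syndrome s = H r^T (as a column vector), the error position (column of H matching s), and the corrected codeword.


s = (0, 1, 0, 0)^T, error position = 4, corrected codeword c = 111010100000101

Compute s = H r^T mod 2 one row at a time:
  s_1 = 0 + 0 + 0 + 0 + 0 + 1 + 0 + 1 = 2 ≡ 0 (mod 2).
  s_2 = 1 + 1 + 0 + 1 + 0 + 1 + 0 + 1 = 5 ≡ 1 (mod 2).
  s_3 = 1 + 1 + 0 + 1 + 0 + 0 + 0 + 1 = 4 ≡ 0 (mod 2).
  s_4 = 1 + 1 + 1 + 1 + 0 + 0 + 1 + 1 = 6 ≡ 0 (mod 2).
s = (0, 1, 0, 0)^T — this equals column 4 of H (binary 0100), so error is at position 4.
Correct: flip bit 4 of r = 111110100000101 to get c = 111010100000101.


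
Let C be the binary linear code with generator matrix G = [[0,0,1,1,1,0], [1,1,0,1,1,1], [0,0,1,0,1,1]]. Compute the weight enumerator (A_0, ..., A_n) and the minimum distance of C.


Weight distribution: A_0 = 1, A_2 = 1, A_3 = 3, A_4 = 2, A_5 = 1. Minimum distance d = 2.

Enumerate all 2^3 = 8 messages m ∈ F_2^3.
For each, compute codeword c = mG in F_2^6, then tally its weight.
  m = 000 → c = 000000, weight = 0.
  m = 100 → c = 001110, weight = 3.
  m = 010 → c = 110111, weight = 5.
  m = 110 → c = 111001, weight = 4.
  m = 001 → c = 001011, weight = 3.
  m = 101 → c = 000101, weight = 2.
  m = 011 → c = 111100, weight = 4.
  m = 111 → c = 110010, weight = 3.
Tally weights:
  weight 0: 1 codewords.
  weight 2: 1 codewords.
  weight 3: 3 codewords.
  weight 4: 2 codewords.
  weight 5: 1 codewords.
Minimum distance d = smallest w > 0 with A_w > 0 = 2.
Sanity: Σ A_w = 8 = 2^3 = 8 ✓.


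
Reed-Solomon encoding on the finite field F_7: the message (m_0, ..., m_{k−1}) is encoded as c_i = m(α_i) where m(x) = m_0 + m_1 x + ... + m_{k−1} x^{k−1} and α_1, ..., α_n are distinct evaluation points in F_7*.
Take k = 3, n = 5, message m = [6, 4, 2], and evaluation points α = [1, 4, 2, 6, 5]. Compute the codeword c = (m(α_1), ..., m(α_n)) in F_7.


c = [5, 5, 1, 4, 6]

Message polynomial: m(x) = 6 + 4·x + 2·x^2 (mod 7).
For each evaluation point α_i, compute m(α_i) mod 7:
  α_1 = 1: Horner steps 2 → 6 → 5, so m(1) = 5.
  α_2 = 4: Horner steps 2 → 5 → 5, so m(4) = 5.
  α_3 = 2: Horner steps 2 → 1 → 1, so m(2) = 1.
  α_4 = 6: Horner steps 2 → 2 → 4, so m(6) = 4.
  α_5 = 5: Horner steps 2 → 0 → 6, so m(5) = 6.
Codeword c = [5, 5, 1, 4, 6] ∈ F_7^5.


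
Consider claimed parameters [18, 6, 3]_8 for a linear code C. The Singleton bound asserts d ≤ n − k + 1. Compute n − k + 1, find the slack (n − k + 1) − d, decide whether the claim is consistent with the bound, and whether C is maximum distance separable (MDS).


Singleton RHS = n − k + 1 = 13, slack = 10, bound satisfied, not MDS.

Singleton bound: d ≤ n − k + 1.
Here n = 18, k = 6, so n − k + 1 = 13.
Given d = 3, check d ≤ 13: YES.
Slack = (n − k + 1) − d = 10.
The code is NOT MDS (slack = 10 > 0).
Description: the claimed parameters are [18, 6, 3]_8; such a code would be non-MDS.


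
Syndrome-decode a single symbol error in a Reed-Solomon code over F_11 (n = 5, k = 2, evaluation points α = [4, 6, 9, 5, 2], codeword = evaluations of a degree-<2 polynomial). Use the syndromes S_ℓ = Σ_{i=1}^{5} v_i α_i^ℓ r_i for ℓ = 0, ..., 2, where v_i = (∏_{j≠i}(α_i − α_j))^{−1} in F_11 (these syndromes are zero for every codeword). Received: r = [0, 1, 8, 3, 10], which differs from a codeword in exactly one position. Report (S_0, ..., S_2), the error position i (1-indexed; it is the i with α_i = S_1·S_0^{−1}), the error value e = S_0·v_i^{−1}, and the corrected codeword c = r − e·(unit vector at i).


S = (8, 7, 2), error at position 4, error magnitude e = 8, c = [0, 1, 8, 6, 10].

Step 1: column multipliers v_i = (∏_{j≠i}(α_i − α_j))^{−1} mod 11.
  i = 1 (α = 4): (4−6)(4−9)(4−5)(4−2) = (−2)·(−5)·(−1)·2 = −20 ≡ 2, so v_1 = 2^{−1} = 6 (mod 11).
  i = 2 (α = 6): (6−4)(6−9)(6−5)(6−2) = 2·(−3)·1·4 = −24 ≡ 9, so v_2 = 9^{−1} = 5 (mod 11).
  i = 3 (α = 9): (9−4)(9−6)(9−5)(9−2) = 5·3·4·7 = 420 ≡ 2, so v_3 = 2^{−1} = 6 (mod 11).
  i = 4 (α = 5): (5−4)(5−6)(5−9)(5−2) = 1·(−1)·(−4)·3 = 12 ≡ 1, so v_4 = 1^{−1} = 1 (mod 11).
  i = 5 (α = 2): (2−4)(2−6)(2−9)(2−5) = (−2)·(−4)·(−7)·(−3) = 168 ≡ 3, so v_5 = 3^{−1} = 4 (mod 11).
  v = [6, 5, 6, 1, 4].
Step 2: syndromes of r = [0, 1, 8, 3, 10] (all sums mod 11).
  S_0 = Σ v_i r_i = 6·0 + 5·1 + 6·8 + 1·3 + 4·10 = 96 ≡ 8.
  S_1 = Σ v_i α_i r_i = 6·4·0 + 5·6·1 + 6·9·8 + 1·5·3 + 4·2·10 = 557 ≡ 7.
  α_i^2 mod 11 = [5, 3, 4, 3, 4].
  S_2 = Σ v_i α_i^2 r_i = 6·5·0 + 5·3·1 + 6·4·8 + 1·3·3 + 4·4·10 = 376 ≡ 2.
  S = (8, 7, 2) ≠ 0, so r is not a codeword (an error is present).
Step 3: locate the error. For a single error e at position i, S_ℓ = v_i·e·α_i^ℓ, so α_err = S_1/S_0.
  S_0^{−1} = 8^{−1} = 7 (mod 11), so α_err = 7·7 = 49 ≡ 5 = α_4. Error position i = 4.
  Consistency check: S_2/S_1 = 2·8 = 16 ≡ 5 = α_err ✓ (single-error assumption holds).
Step 4: error magnitude e = S_0/v_4 = S_0·∏_{j≠4}(α_4 − α_j) = 8·1 = 8 ≡ 8 (mod 11).
Step 5: correct position 4: c_4 = r_4 − e = 3 − 8 ≡ 6 (mod 11). Hence c = [0, 1, 8, 6, 10].
  Check: interpolating c through the α_i gives m(x) = 9 + 6·x (degree < 2) with m(α_i) = c_i for every i, so c is indeed a codeword.


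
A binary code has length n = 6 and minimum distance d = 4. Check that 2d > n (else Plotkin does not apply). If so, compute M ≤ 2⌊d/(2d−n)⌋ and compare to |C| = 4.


Plotkin bound M ≤ 4; given |C| = 4 ≤ bound (satisfied).

Check applicability: 2d = 8, n = 6.
2d − n = 2 > 0, so Plotkin applies.
Compute d/(2d−n) = 4/2 ≈ 2.0000.
⌊d/(2d−n)⌋ = 2.
Plotkin bound: M ≤ 2·2 = 4.
Given |C| = 4, check: satisfied.
This |C| is at the Plotkin bound.


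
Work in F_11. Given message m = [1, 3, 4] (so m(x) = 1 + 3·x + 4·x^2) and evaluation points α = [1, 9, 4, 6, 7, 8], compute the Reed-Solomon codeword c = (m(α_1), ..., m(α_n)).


c = [8, 0, 0, 9, 9, 6]

Message polynomial: m(x) = 1 + 3·x + 4·x^2 (mod 11).
For each evaluation point α_i, compute m(α_i) mod 11:
  α_1 = 1: Horner steps 4 → 7 → 8, so m(1) = 8.
  α_2 = 9: Horner steps 4 → 6 → 0, so m(9) = 0.
  α_3 = 4: Horner steps 4 → 8 → 0, so m(4) = 0.
  α_4 = 6: Horner steps 4 → 5 → 9, so m(6) = 9.
  α_5 = 7: Horner steps 4 → 9 → 9, so m(7) = 9.
  α_6 = 8: Horner steps 4 → 2 → 6, so m(8) = 6.
Codeword c = [8, 0, 0, 9, 9, 6] ∈ F_11^6.


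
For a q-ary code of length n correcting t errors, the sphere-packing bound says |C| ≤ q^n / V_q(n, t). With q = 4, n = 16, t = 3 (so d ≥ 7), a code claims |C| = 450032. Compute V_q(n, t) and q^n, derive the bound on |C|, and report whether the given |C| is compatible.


V_q(n, t) = 16249, q^n = 4294967296, Hamming bound = 264321, |C| = 450032 > bound (violated).

Step 1: Compute V_q(n, t) = Σ_{j=0}^3 C(n, j) (q−1)^j.
  j = 0: C(16,0)·(3)^0 = 1·1 = 1.
  j = 1: C(16,1)·(3)^1 = 16·3 = 48.
  j = 2: C(16,2)·(3)^2 = 120·9 = 1080.
  j = 3: C(16,3)·(3)^3 = 560·27 = 15120.
  V_q(n, t) = 1 + 48 + 1080 + 15120 = 16249.
Step 2: q^n = 4^16 = 4294967296.
Step 3: Hamming bound ⌊q^n / V_q(n,t)⌋ = ⌊4294967296/16249⌋ = 264321.
Step 4: Compare |C| = 450032 to 264321: violated.
The claimed |C| lies above the Hamming bound, so no 4-ary code of length 16 with d ≥ 7 can have 450032 codewords.


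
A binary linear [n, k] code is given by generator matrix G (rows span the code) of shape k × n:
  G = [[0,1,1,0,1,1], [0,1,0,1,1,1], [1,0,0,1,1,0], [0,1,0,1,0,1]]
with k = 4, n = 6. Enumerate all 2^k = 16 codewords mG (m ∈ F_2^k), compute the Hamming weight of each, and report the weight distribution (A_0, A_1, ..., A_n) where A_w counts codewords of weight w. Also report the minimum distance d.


Weight distribution: A_0 = 1, A_1 = 1, A_2 = 3, A_3 = 6, A_4 = 3, A_5 = 1, A_6 = 1. Minimum distance d = 1.

Enumerate all 2^4 = 16 messages m ∈ F_2^4.
For each, compute codeword c = mG in F_2^6, then tally its weight.
  m = 0000 → c = 000000, weight = 0.
  m = 1000 → c = 011011, weight = 4.
  m = 0100 → c = 010111, weight = 4.
  m = 1100 → c = 001100, weight = 2.
  m = 0010 → c = 100110, weight = 3.
  m = 1010 → c = 111101, weight = 5.
  m = 0110 → c = 110001, weight = 3.
  m = 1110 → c = 101010, weight = 3.
  m = 0001 → c = 010101, weight = 3.
  m = 1001 → c = 001110, weight = 3.
  m = 0101 → c = 000010, weight = 1.
  m = 1101 → c = 011001, weight = 3.
  m = 0011 → c = 110011, weight = 4.
  m = 1011 → c = 101000, weight = 2.
  m = 0111 → c = 100100, weight = 2.
  m = 1111 → c = 111111, weight = 6.
Tally weights:
  weight 0: 1 codewords.
  weight 1: 1 codewords.
  weight 2: 3 codewords.
  weight 3: 6 codewords.
  weight 4: 3 codewords.
  weight 5: 1 codewords.
  weight 6: 1 codewords.
Minimum distance d = smallest w > 0 with A_w > 0 = 1.
Sanity: Σ A_w = 16 = 2^4 = 16 ✓.


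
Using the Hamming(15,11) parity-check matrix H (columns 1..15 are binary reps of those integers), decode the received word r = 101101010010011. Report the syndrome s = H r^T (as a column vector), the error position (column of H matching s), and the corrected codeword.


s = (0, 0, 1, 0)^T, error position = 2, corrected codeword c = 111101010010011

Compute s = H r^T mod 2 one row at a time:
  s_1 = 1 + 0 + 0 + 1 + 0 + 0 + 1 + 1 = 4 ≡ 0 (mod 2).
  s_2 = 1 + 0 + 1 + 0 + 0 + 0 + 1 + 1 = 4 ≡ 0 (mod 2).
  s_3 = 0 + 1 + 1 + 0 + 0 + 1 + 1 + 1 = 5 ≡ 1 (mod 2).
  s_4 = 1 + 1 + 0 + 0 + 0 + 1 + 0 + 1 = 4 ≡ 0 (mod 2).
s = (0, 0, 1, 0)^T — this equals column 2 of H (binary 0010), so error is at position 2.
Correct: flip bit 2 of r = 101101010010011 to get c = 111101010010011.


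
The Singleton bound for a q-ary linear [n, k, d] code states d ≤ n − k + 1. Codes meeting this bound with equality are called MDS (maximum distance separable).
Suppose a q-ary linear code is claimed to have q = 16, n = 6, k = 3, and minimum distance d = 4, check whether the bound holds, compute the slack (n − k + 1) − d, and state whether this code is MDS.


Singleton RHS = n − k + 1 = 4, slack = 0, bound satisfied, MDS.

Singleton bound: d ≤ n − k + 1.
Here n = 6, k = 3, so n − k + 1 = 4.
Given d = 4, check d ≤ 4: YES.
Slack = (n − k + 1) − d = 0.
The code is MDS (slack = 0).
Description: the claimed parameters are [6, 3, 4]_16; such a code would be MDS (meets Singleton bound).


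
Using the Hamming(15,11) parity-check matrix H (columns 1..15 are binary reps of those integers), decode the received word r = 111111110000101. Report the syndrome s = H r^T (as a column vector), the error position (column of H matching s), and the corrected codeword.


s = (1, 0, 1, 0)^T, error position = 10, corrected codeword c = 111111110100101

Compute s = H r^T mod 2 one row at a time:
  s_1 = 1 + 0 + 0 + 0 + 0 + 1 + 0 + 1 = 3 ≡ 1 (mod 2).
  s_2 = 1 + 1 + 1 + 1 + 0 + 1 + 0 + 1 = 6 ≡ 0 (mod 2).
  s_3 = 1 + 1 + 1 + 1 + 0 + 0 + 0 + 1 = 5 ≡ 1 (mod 2).
  s_4 = 1 + 1 + 1 + 1 + 0 + 0 + 1 + 1 = 6 ≡ 0 (mod 2).
s = (1, 0, 1, 0)^T — this equals column 10 of H (binary 1010), so error is at position 10.
Correct: flip bit 10 of r = 111111110000101 to get c = 111111110100101.


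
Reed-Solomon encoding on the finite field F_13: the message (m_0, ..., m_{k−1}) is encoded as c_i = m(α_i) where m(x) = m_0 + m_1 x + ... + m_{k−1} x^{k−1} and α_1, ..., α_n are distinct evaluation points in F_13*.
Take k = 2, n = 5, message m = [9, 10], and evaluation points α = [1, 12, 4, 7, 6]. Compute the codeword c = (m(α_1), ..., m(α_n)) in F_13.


c = [6, 12, 10, 1, 4]

Message polynomial: m(x) = 9 + 10·x (mod 13).
For each evaluation point α_i, compute m(α_i) mod 13:
  α_1 = 1: Horner steps 10 → 6, so m(1) = 6.
  α_2 = 12: Horner steps 10 → 12, so m(12) = 12.
  α_3 = 4: Horner steps 10 → 10, so m(4) = 10.
  α_4 = 7: Horner steps 10 → 1, so m(7) = 1.
  α_5 = 6: Horner steps 10 → 4, so m(6) = 4.
Codeword c = [6, 12, 10, 1, 4] ∈ F_13^5.


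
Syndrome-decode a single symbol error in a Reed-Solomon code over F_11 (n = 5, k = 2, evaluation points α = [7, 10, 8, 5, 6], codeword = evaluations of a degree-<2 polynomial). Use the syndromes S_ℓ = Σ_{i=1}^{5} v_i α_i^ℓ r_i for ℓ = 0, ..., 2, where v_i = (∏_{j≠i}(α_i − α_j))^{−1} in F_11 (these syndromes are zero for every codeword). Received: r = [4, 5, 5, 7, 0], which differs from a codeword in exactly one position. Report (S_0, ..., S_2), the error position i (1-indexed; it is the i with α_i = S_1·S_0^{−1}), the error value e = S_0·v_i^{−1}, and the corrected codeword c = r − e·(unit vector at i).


S = (3, 2, 5), error at position 3, error magnitude e = 8, c = [4, 5, 8, 7, 0].

Step 1: column multipliers v_i = (∏_{j≠i}(α_i − α_j))^{−1} mod 11.
  i = 1 (α = 7): (7−10)(7−8)(7−5)(7−6) = (−3)·(−1)·2·1 = 6 ≡ 6, so v_1 = 6^{−1} = 2 (mod 11).
  i = 2 (α = 10): (10−7)(10−8)(10−5)(10−6) = 3·2·5·4 = 120 ≡ 10, so v_2 = 10^{−1} = 10 (mod 11).
  i = 3 (α = 8): (8−7)(8−10)(8−5)(8−6) = 1·(−2)·3·2 = −12 ≡ 10, so v_3 = 10^{−1} = 10 (mod 11).
  i = 4 (α = 5): (5−7)(5−10)(5−8)(5−6) = (−2)·(−5)·(−3)·(−1) = 30 ≡ 8, so v_4 = 8^{−1} = 7 (mod 11).
  i = 5 (α = 6): (6−7)(6−10)(6−8)(6−5) = (−1)·(−4)·(−2)·1 = −8 ≡ 3, so v_5 = 3^{−1} = 4 (mod 11).
  v = [2, 10, 10, 7, 4].
Step 2: syndromes of r = [4, 5, 5, 7, 0] (all sums mod 11).
  S_0 = Σ v_i r_i = 2·4 + 10·5 + 10·5 + 7·7 + 4·0 = 157 ≡ 3.
  S_1 = Σ v_i α_i r_i = 2·7·4 + 10·10·5 + 10·8·5 + 7·5·7 + 4·6·0 = 1201 ≡ 2.
  α_i^2 mod 11 = [5, 1, 9, 3, 3].
  S_2 = Σ v_i α_i^2 r_i = 2·5·4 + 10·1·5 + 10·9·5 + 7·3·7 + 4·3·0 = 687 ≡ 5.
  S = (3, 2, 5) ≠ 0, so r is not a codeword (an error is present).
Step 3: locate the error. For a single error e at position i, S_ℓ = v_i·e·α_i^ℓ, so α_err = S_1/S_0.
  S_0^{−1} = 3^{−1} = 4 (mod 11), so α_err = 2·4 = 8 ≡ 8 = α_3. Error position i = 3.
  Consistency check: S_2/S_1 = 5·6 = 30 ≡ 8 = α_err ✓ (single-error assumption holds).
Step 4: error magnitude e = S_0/v_3 = S_0·∏_{j≠3}(α_3 − α_j) = 3·10 = 30 ≡ 8 (mod 11).
Step 5: correct position 3: c_3 = r_3 − e = 5 − 8 ≡ 8 (mod 11). Hence c = [4, 5, 8, 7, 0].
  Check: interpolating c through the α_i gives m(x) = 9 + 4·x (degree < 2) with m(α_i) = c_i for every i, so c is indeed a codeword.


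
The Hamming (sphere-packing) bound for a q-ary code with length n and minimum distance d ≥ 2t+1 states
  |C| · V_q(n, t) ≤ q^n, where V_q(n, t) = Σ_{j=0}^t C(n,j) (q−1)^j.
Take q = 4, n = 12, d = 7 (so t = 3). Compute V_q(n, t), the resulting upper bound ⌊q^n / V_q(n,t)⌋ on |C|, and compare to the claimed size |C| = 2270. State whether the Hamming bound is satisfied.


V_q(n, t) = 6571, q^n = 16777216, Hamming bound = 2553, |C| = 2270 ≤ bound (satisfied).

Step 1: Compute V_q(n, t) = Σ_{j=0}^3 C(n, j) (q−1)^j.
  j = 0: C(12,0)·(3)^0 = 1·1 = 1.
  j = 1: C(12,1)·(3)^1 = 12·3 = 36.
  j = 2: C(12,2)·(3)^2 = 66·9 = 594.
  j = 3: C(12,3)·(3)^3 = 220·27 = 5940.
  V_q(n, t) = 1 + 36 + 594 + 5940 = 6571.
Step 2: q^n = 4^12 = 16777216.
Step 3: Hamming bound ⌊q^n / V_q(n,t)⌋ = ⌊16777216/6571⌋ = 2553.
Step 4: Compare |C| = 2270 to 2553: satisfied.
The claimed |C| lies below the Hamming bound.


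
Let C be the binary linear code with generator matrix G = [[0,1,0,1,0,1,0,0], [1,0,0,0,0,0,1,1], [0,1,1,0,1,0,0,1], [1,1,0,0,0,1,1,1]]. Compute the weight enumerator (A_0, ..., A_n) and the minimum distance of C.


Weight distribution: A_0 = 1, A_1 = 1, A_2 = 1, A_3 = 2, A_4 = 3, A_5 = 5, A_6 = 3. Minimum distance d = 1.

Enumerate all 2^4 = 16 messages m ∈ F_2^4.
For each, compute codeword c = mG in F_2^8, then tally its weight.
  m = 0000 → c = 00000000, weight = 0.
  m = 1000 → c = 01010100, weight = 3.
  m = 0100 → c = 10000011, weight = 3.
  m = 1100 → c = 11010111, weight = 6.
  m = 0010 → c = 01101001, weight = 4.
  m = 1010 → c = 00111101, weight = 5.
  m = 0110 → c = 11101010, weight = 5.
  m = 1110 → c = 10111110, weight = 6.
  m = 0001 → c = 11000111, weight = 5.
  m = 1001 → c = 10010011, weight = 4.
  m = 0101 → c = 01000100, weight = 2.
  m = 1101 → c = 00010000, weight = 1.
  m = 0011 → c = 10101110, weight = 5.
  m = 1011 → c = 11111010, weight = 6.
  m = 0111 → c = 00101101, weight = 4.
  m = 1111 → c = 01111001, weight = 5.
Tally weights:
  weight 0: 1 codewords.
  weight 1: 1 codewords.
  weight 2: 1 codewords.
  weight 3: 2 codewords.
  weight 4: 3 codewords.
  weight 5: 5 codewords.
  weight 6: 3 codewords.
Minimum distance d = smallest w > 0 with A_w > 0 = 1.
Sanity: Σ A_w = 16 = 2^4 = 16 ✓.


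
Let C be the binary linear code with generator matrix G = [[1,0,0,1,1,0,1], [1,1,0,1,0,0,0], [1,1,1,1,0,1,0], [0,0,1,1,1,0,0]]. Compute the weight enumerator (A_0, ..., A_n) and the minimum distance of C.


Weight distribution: A_0 = 1, A_2 = 1, A_3 = 6, A_4 = 5, A_5 = 2, A_6 = 1. Minimum distance d = 2.

Enumerate all 2^4 = 16 messages m ∈ F_2^4.
For each, compute codeword c = mG in F_2^7, then tally its weight.
  m = 0000 → c = 0000000, weight = 0.
  m = 1000 → c = 1001101, weight = 4.
  m = 0100 → c = 1101000, weight = 3.
  m = 1100 → c = 0100101, weight = 3.
  m = 0010 → c = 1111010, weight = 5.
  m = 1010 → c = 0110111, weight = 5.
  m = 0110 → c = 0010010, weight = 2.
  m = 1110 → c = 1011111, weight = 6.
  m = 0001 → c = 0011100, weight = 3.
  m = 1001 → c = 1010001, weight = 3.
  m = 0101 → c = 1110100, weight = 4.
  m = 1101 → c = 0111001, weight = 4.
  m = 0011 → c = 1100110, weight = 4.
  m = 1011 → c = 0101011, weight = 4.
  m = 0111 → c = 0001110, weight = 3.
  m = 1111 → c = 1000011, weight = 3.
Tally weights:
  weight 0: 1 codewords.
  weight 2: 1 codewords.
  weight 3: 6 codewords.
  weight 4: 5 codewords.
  weight 5: 2 codewords.
  weight 6: 1 codewords.
Minimum distance d = smallest w > 0 with A_w > 0 = 2.
Sanity: Σ A_w = 16 = 2^4 = 16 ✓.
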